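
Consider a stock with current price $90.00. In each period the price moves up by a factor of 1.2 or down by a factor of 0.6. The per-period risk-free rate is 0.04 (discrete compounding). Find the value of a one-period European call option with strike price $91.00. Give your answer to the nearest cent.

Risk-neutral probability p = (1 + 0.04 − 0.6)/(1.2 − 0.6) = 0.4400/0.6000 = 0.7333
Terminal stock prices: S_u = 108, S_d = 54
Terminal payoffs (S − K): max(17, 0) = 17, max(-37, 0) = 0
Node 0 (S = 90): V_0 = 1/1.04·[0.7333·17.0000 + 0.2667·0.0000] = 11.9872

$11.99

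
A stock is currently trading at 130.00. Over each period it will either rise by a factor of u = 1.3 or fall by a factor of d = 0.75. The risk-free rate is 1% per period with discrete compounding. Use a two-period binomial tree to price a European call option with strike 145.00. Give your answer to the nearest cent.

16.36

Risk-neutral probability p = (1 + 0.01 − 0.75)/(1.3 − 0.75) = 0.2600/0.5500 = 0.4727
Terminal stock prices: S_uu = 219.7, S_ud = 126.8, S_dd = 73.12
Terminal payoffs (S − K): max(74.7, 0) = 74.7, max(-18.25, 0) = 0, max(-71.88, 0) = 0
Node u (S = 169): V_u = 1/1.01·[0.4727·74.7000 + 0.5273·0.0000] = 34.9631
Node d (S = 97.5): V_d = 1/1.01·[0.4727·0.0000 + 0.5273·0.0000] = 0.0000
Node 0 (S = 130): V_0 = 1/1.01·[0.4727·34.9631 + 0.5273·0.0000] = 16.3644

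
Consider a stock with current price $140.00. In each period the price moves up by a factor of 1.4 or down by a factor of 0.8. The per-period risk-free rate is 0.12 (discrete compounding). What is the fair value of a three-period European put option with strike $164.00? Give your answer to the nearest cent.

Risk-neutral probability p = (1 + 0.12 − 0.8)/(1.4 − 0.8) = 0.3200/0.6000 = 0.5333
Terminal stock prices: S_uuu = 384.2, S_uud = 219.5, S_udd = 125.4, S_ddd = 71.68
Terminal payoffs (K − S): max(-220.2, 0) = 0, max(-55.52, 0) = 0, max(38.56, 0) = 38.56, max(92.32, 0) = 92.32
Node uu (S = 274.4): V_uu = 1/1.12·[0.5333·0.0000 + 0.4667·0.0000] = 0.0000
Node ud (S = 156.8): V_ud = 1/1.12·[0.5333·0.0000 + 0.4667·38.5600] = 16.0667
Node dd (S = 89.6): V_dd = 1/1.12·[0.5333·38.5600 + 0.4667·92.3200] = 56.8286
Node u (S = 196): V_u = 1/1.12·[0.5333·0.0000 + 0.4667·16.0667] = 6.6944
Node d (S = 112): V_d = 1/1.12·[0.5333·16.0667 + 0.4667·56.8286] = 31.3294
Node 0 (S = 140): V_0 = 1/1.12·[0.5333·6.6944 + 0.4667·31.3294] = 16.2417

$16.24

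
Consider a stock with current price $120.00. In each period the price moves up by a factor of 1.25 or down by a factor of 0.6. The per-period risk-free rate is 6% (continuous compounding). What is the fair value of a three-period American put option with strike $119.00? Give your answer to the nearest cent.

Risk-neutral probability p = (e^0.06 − 0.6)/(1.25 − 0.6) = 0.4618/0.6500 = 0.7105
Terminal stock prices: S_uuu = 234.4, S_uud = 112.5, S_udd = 54, S_ddd = 25.92
Terminal payoffs (K − S): max(-115.4, 0) = 0, max(6.5, 0) = 6.5, max(65, 0) = 65, max(93.08, 0) = 93.08
Node uu (S = 187.5): continuation = e^(−0.06)·[0.7105·0.0000 + 0.2895·6.5000] = 1.7721; exercise value = 0.0000 ≤ continuation, so V_uu = 1.7721
Node ud (S = 90): continuation = e^(−0.06)·[0.7105·6.5000 + 0.2895·65.0000] = 22.0700; exercise value = 29.0000 > continuation, so V_ud = 29.0000 (exercise)
Node dd (S = 43.2): continuation = e^(−0.06)·[0.7105·65.0000 + 0.2895·93.0800] = 68.8700; exercise value = 75.8000 > continuation, so V_dd = 75.8000 (exercise)
Node u (S = 150): continuation = e^(−0.06)·[0.7105·1.7721 + 0.2895·29.0000] = 9.0919; exercise value = 0.0000 ≤ continuation, so V_u = 9.0919
Node d (S = 72): continuation = e^(−0.06)·[0.7105·29.0000 + 0.2895·75.8000] = 40.0700; exercise value = 47.0000 > continuation, so V_d = 47.0000 (exercise)
Node 0 (S = 120): continuation = e^(−0.06)·[0.7105·9.0919 + 0.2895·47.0000] = 18.8971; exercise value = 0.0000 ≤ continuation, so V_0 = 18.8971

$18.90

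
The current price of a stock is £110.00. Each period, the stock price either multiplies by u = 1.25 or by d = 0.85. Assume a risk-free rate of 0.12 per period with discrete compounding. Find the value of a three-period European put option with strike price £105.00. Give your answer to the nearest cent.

£1.78

Risk-neutral probability p = (1 + 0.12 − 0.85)/(1.25 − 0.85) = 0.2700/0.4000 = 0.6750
Terminal stock prices: S_uuu = 214.8, S_uud = 146.1, S_udd = 99.34, S_ddd = 67.55
Terminal payoffs (K − S): max(-109.8, 0) = 0, max(-41.09, 0) = 0, max(5.656, 0) = 5.656, max(37.45, 0) = 37.45
Node uu (S = 171.9): V_uu = 1/1.12·[0.6750·0.0000 + 0.3250·0.0000] = 0.0000
Node ud (S = 116.9): V_ud = 1/1.12·[0.6750·0.0000 + 0.3250·5.6563] = 1.6413
Node dd (S = 79.47): V_dd = 1/1.12·[0.6750·5.6563 + 0.3250·37.4463] = 14.2750
Node u (S = 137.5): V_u = 1/1.12·[0.6750·0.0000 + 0.3250·1.6413] = 0.4763
Node d (S = 93.5): V_d = 1/1.12·[0.6750·1.6413 + 0.3250·14.2750] = 5.1315
Node 0 (S = 110): V_0 = 1/1.12·[0.6750·0.4763 + 0.3250·5.1315] = 1.7761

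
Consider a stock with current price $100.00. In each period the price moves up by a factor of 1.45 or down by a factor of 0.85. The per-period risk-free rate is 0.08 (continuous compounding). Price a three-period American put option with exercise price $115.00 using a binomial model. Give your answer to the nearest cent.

Risk-neutral probability p = (e^0.08 − 0.85)/(1.45 − 0.85) = 0.2333/0.6000 = 0.3888
Terminal stock prices: S_uuu = 304.9, S_uud = 178.7, S_udd = 104.8, S_ddd = 61.41
Terminal payoffs (K − S): max(-189.9, 0) = 0, max(-63.71, 0) = 0, max(10.24, 0) = 10.24, max(53.59, 0) = 53.59
Node uu (S = 210.2): continuation = e^(−0.08)·[0.3888·0.0000 + 0.6112·0.0000] = 0.0000; exercise value = 0.0000 ≤ continuation, so V_uu = 0.0000
Node ud (S = 123.2): continuation = e^(−0.08)·[0.3888·0.0000 + 0.6112·10.2375] = 5.7760; exercise value = 0.0000 ≤ continuation, so V_ud = 5.7760
Node dd (S = 72.25): continuation = e^(−0.08)·[0.3888·10.2375 + 0.6112·53.5875] = 33.9084; exercise value = 42.7500 > continuation, so V_dd = 42.7500 (exercise)
Node u (S = 145): continuation = e^(−0.08)·[0.3888·0.0000 + 0.6112·5.7760] = 3.2588; exercise value = 0.0000 ≤ continuation, so V_u = 3.2588
Node d (S = 85): continuation = e^(−0.08)·[0.3888·5.7760 + 0.6112·42.7500] = 26.1926; exercise value = 30.0000 > continuation, so V_d = 30.0000 (exercise)
Node 0 (S = 100): continuation = e^(−0.08)·[0.3888·3.2588 + 0.6112·30.0000] = 18.0956; exercise value = 15.0000 ≤ continuation, so V_0 = 18.0956

$18.10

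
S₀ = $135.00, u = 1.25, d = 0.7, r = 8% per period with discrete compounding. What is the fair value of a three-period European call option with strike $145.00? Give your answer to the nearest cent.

Risk-neutral probability p = (1 + 0.08 − 0.7)/(1.25 − 0.7) = 0.3800/0.5500 = 0.6909
Terminal stock prices: S_uuu = 263.7, S_uud = 147.7, S_udd = 82.69, S_ddd = 46.3
Terminal payoffs (S − K): max(118.7, 0) = 118.7, max(2.656, 0) = 2.656, max(-62.31, 0) = 0, max(-98.7, 0) = 0
Node uu (S = 210.9): V_uu = 1/1.08·[0.6909·118.6719 + 0.3091·2.6562] = 76.6782
Node ud (S = 118.1): V_ud = 1/1.08·[0.6909·2.6562 + 0.3091·0.0000] = 1.6993
Node dd (S = 66.15): V_dd = 1/1.08·[0.6909·0.0000 + 0.3091·0.0000] = 0.0000
Node u (S = 168.8): V_u = 1/1.08·[0.6909·76.6782 + 0.3091·1.6993] = 49.5397
Node d (S = 94.5): V_d = 1/1.08·[0.6909·1.6993 + 0.3091·0.0000] = 1.0871
Node 0 (S = 135): V_0 = 1/1.08·[0.6909·49.5397 + 0.3091·1.0871] = 32.0032

$32.00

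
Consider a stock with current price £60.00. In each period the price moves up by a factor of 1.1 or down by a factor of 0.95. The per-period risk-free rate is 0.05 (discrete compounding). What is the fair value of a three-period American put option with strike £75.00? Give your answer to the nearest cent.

£15.00

Risk-neutral probability p = (1 + 0.05 − 0.95)/(1.1 − 0.95) = 0.1000/0.1500 = 0.6667
Terminal stock prices: S_uuu = 79.86, S_uud = 68.97, S_udd = 59.56, S_ddd = 51.44
Terminal payoffs (K − S): max(-4.86, 0) = 0, max(6.03, 0) = 6.03, max(15.44, 0) = 15.44, max(23.56, 0) = 23.56
Node uu (S = 72.6): continuation = 1/1.05·[0.6667·0.0000 + 0.3333·6.0300] = 1.9143; exercise value = 2.4000 > continuation, so V_uu = 2.4000 (exercise)
Node ud (S = 62.7): continuation = 1/1.05·[0.6667·6.0300 + 0.3333·15.4350] = 8.7286; exercise value = 12.3000 > continuation, so V_ud = 12.3000 (exercise)
Node dd (S = 54.15): continuation = 1/1.05·[0.6667·15.4350 + 0.3333·23.5575] = 17.2786; exercise value = 20.8500 > continuation, so V_dd = 20.8500 (exercise)
Node u (S = 66): continuation = 1/1.05·[0.6667·2.4000 + 0.3333·12.3000] = 5.4286; exercise value = 9.0000 > continuation, so V_u = 9.0000 (exercise)
Node d (S = 57): continuation = 1/1.05·[0.6667·12.3000 + 0.3333·20.8500] = 14.4286; exercise value = 18.0000 > continuation, so V_d = 18.0000 (exercise)
Node 0 (S = 60): continuation = 1/1.05·[0.6667·9.0000 + 0.3333·18.0000] = 11.4286; exercise value = 15.0000 > continuation, so V_0 = 15.0000 (exercise)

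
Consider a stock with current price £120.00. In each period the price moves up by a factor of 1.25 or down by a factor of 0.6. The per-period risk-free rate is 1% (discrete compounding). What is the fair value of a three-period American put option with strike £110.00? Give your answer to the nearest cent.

£18.57

Risk-neutral probability p = (1 + 0.01 − 0.6)/(1.25 − 0.6) = 0.4100/0.6500 = 0.6308
Terminal stock prices: S_uuu = 234.4, S_uud = 112.5, S_udd = 54, S_ddd = 25.92
Terminal payoffs (K − S): max(-124.4, 0) = 0, max(-2.5, 0) = 0, max(56, 0) = 56, max(84.08, 0) = 84.08
Node uu (S = 187.5): continuation = 1/1.01·[0.6308·0.0000 + 0.3692·0.0000] = 0.0000; exercise value = 0.0000 ≤ continuation, so V_uu = 0.0000
Node ud (S = 90): continuation = 1/1.01·[0.6308·0.0000 + 0.3692·56.0000] = 20.4722; exercise value = 20.0000 ≤ continuation, so V_ud = 20.4722
Node dd (S = 43.2): continuation = 1/1.01·[0.6308·56.0000 + 0.3692·84.0800] = 65.7109; exercise value = 66.8000 > continuation, so V_dd = 66.8000 (exercise)
Node u (S = 150): continuation = 1/1.01·[0.6308·0.0000 + 0.3692·20.4722] = 7.4841; exercise value = 0.0000 ≤ continuation, so V_u = 7.4841
Node d (S = 72): continuation = 1/1.01·[0.6308·20.4722 + 0.3692·66.8000] = 37.2058; exercise value = 38.0000 > continuation, so V_d = 38.0000 (exercise)
Node 0 (S = 120): continuation = 1/1.01·[0.6308·7.4841 + 0.3692·38.0000] = 18.5659; exercise value = 0.0000 ≤ continuation, so V_0 = 18.5659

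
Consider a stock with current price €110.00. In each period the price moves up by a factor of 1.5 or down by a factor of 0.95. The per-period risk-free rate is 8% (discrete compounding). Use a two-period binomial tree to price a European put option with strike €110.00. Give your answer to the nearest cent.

€5.36

Risk-neutral probability p = (1 + 0.08 − 0.95)/(1.5 − 0.95) = 0.1300/0.5500 = 0.2364
Terminal stock prices: S_uu = 247.5, S_ud = 156.8, S_dd = 99.27
Terminal payoffs (K − S): max(-137.5, 0) = 0, max(-46.75, 0) = 0, max(10.73, 0) = 10.73
Node u (S = 165): V_u = 1/1.08·[0.2364·0.0000 + 0.7636·0.0000] = 0.0000
Node d (S = 104.5): V_d = 1/1.08·[0.2364·0.0000 + 0.7636·10.7250] = 7.5833
Node 0 (S = 110): V_0 = 1/1.08·[0.2364·0.0000 + 0.7636·7.5833] = 5.3620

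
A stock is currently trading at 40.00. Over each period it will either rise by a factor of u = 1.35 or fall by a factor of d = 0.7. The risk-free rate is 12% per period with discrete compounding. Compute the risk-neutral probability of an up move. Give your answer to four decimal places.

p = 0.6462

Risk-neutral probability p = (1 + 0.12 − 0.7)/(1.35 − 0.7) = 0.4200/0.6500 = 0.6462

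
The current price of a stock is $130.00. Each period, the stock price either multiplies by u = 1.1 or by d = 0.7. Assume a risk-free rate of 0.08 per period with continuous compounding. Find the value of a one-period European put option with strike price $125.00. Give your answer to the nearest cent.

$1.31

Risk-neutral probability p = (e^0.08 − 0.7)/(1.1 − 0.7) = 0.3833/0.4000 = 0.9582
Terminal stock prices: S_u = 143, S_d = 91
Terminal payoffs (K − S): max(-18, 0) = 0, max(34, 0) = 34
Node 0 (S = 130): V_0 = e^(−0.08)·[0.9582·0.0000 + 0.0418·34.0000] = 1.3114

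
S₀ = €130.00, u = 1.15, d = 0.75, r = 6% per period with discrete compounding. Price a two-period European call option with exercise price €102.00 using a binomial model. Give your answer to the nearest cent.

€40.52

Risk-neutral probability p = (1 + 0.06 − 0.75)/(1.15 − 0.75) = 0.3100/0.4000 = 0.7750
Terminal stock prices: S_uu = 171.9, S_ud = 112.1, S_dd = 73.12
Terminal payoffs (S − K): max(69.92, 0) = 69.92, max(10.12, 0) = 10.12, max(-28.88, 0) = 0
Node u (S = 149.5): V_u = 1/1.06·[0.7750·69.9250 + 0.2250·10.1250] = 53.2736
Node d (S = 97.5): V_d = 1/1.06·[0.7750·10.1250 + 0.2250·0.0000] = 7.4027
Node 0 (S = 130): V_0 = 1/1.06·[0.7750·53.2736 + 0.2250·7.4027] = 40.5214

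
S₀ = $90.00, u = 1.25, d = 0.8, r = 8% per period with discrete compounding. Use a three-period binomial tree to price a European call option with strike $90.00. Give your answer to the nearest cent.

$24.24

Risk-neutral probability p = (1 + 0.08 − 0.8)/(1.25 − 0.8) = 0.2800/0.4500 = 0.6222
Terminal stock prices: S_uuu = 175.8, S_uud = 112.5, S_udd = 72, S_ddd = 46.08
Terminal payoffs (S − K): max(85.78, 0) = 85.78, max(22.5, 0) = 22.5, max(-18, 0) = 0, max(-43.92, 0) = 0
Node uu (S = 140.6): V_uu = 1/1.08·[0.6222·85.7812 + 0.3778·22.5000] = 57.2917
Node ud (S = 90): V_ud = 1/1.08·[0.6222·22.5000 + 0.3778·0.0000] = 12.9630
Node dd (S = 57.6): V_dd = 1/1.08·[0.6222·0.0000 + 0.3778·0.0000] = 0.0000
Node u (S = 112.5): V_u = 1/1.08·[0.6222·57.2917 + 0.3778·12.9630] = 37.5419
Node d (S = 72): V_d = 1/1.08·[0.6222·12.9630 + 0.3778·0.0000] = 7.4684
Node 0 (S = 90): V_0 = 1/1.08·[0.6222·37.5419 + 0.3778·7.4684] = 24.2415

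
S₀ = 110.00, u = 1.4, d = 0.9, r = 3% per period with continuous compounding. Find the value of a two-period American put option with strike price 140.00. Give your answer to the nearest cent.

30.00

Risk-neutral probability p = (e^0.03 − 0.9)/(1.4 − 0.9) = 0.1305/0.5000 = 0.2609
Terminal stock prices: S_uu = 215.6, S_ud = 138.6, S_dd = 89.1
Terminal payoffs (K − S): max(-75.6, 0) = 0, max(1.4, 0) = 1.4, max(50.9, 0) = 50.9
Node u (S = 154): continuation = e^(−0.03)·[0.2609·0.0000 + 0.7391·1.4000] = 1.0041; exercise value = 0.0000 ≤ continuation, so V_u = 1.0041
Node d (S = 99): continuation = e^(−0.03)·[0.2609·1.4000 + 0.7391·50.9000] = 36.8624; exercise value = 41.0000 > continuation, so V_d = 41.0000 (exercise)
Node 0 (S = 110): continuation = e^(−0.03)·[0.2609·1.0041 + 0.7391·41.0000] = 29.6614; exercise value = 30.0000 > continuation, so V_0 = 30.0000 (exercise)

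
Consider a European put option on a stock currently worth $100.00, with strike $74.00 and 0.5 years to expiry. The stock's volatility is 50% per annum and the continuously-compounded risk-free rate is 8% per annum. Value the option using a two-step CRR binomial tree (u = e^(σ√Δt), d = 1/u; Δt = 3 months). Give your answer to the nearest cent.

CRR parameters: u = e^(σ√Δt) = e^(0.5·√0.25) = 1.2840, d = 1/u = 0.7788
Per-period rate: rΔt = 0.08·0.25 = 0.02, so R = e^0.02 = 1.0202
Risk-neutral probability p = (e^0.02 − 0.7788)/(1.2840 − 0.7788) = 0.2414/0.5052 = 0.4778
Terminal stock prices: S_uu = 164.9, S_ud = 100, S_dd = 60.65
Terminal payoffs (K − S): max(-90.87, 0) = 0, max(-26, 0) = 0, max(13.35, 0) = 13.35
Node u (S = 128.4): V_u = e^(−0.02)·[0.4778·0.0000 + 0.5222·0.0000] = 0.0000
Node d (S = 77.88): V_d = e^(−0.02)·[0.4778·0.0000 + 0.5222·13.3469] = 6.8316
Node 0 (S = 100): V_0 = e^(−0.02)·[0.4778·0.0000 + 0.5222·6.8316] = 3.4968

$3.50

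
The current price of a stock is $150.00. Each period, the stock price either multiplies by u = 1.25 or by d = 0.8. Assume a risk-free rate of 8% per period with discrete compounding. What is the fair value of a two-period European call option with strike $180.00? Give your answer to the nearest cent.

$18.05

Risk-neutral probability p = (1 + 0.08 − 0.8)/(1.25 − 0.8) = 0.2800/0.4500 = 0.6222
Terminal stock prices: S_uu = 234.4, S_ud = 150, S_dd = 96
Terminal payoffs (S − K): max(54.38, 0) = 54.38, max(-30, 0) = 0, max(-84, 0) = 0
Node u (S = 187.5): V_u = 1/1.08·[0.6222·54.3750 + 0.3778·0.0000] = 31.3272
Node d (S = 120): V_d = 1/1.08·[0.6222·0.0000 + 0.3778·0.0000] = 0.0000
Node 0 (S = 150): V_0 = 1/1.08·[0.6222·31.3272 + 0.3778·0.0000] = 18.0486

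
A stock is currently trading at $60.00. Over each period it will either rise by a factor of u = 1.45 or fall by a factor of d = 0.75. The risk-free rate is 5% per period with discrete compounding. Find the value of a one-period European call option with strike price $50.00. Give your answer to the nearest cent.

Risk-neutral probability p = (1 + 0.05 − 0.75)/(1.45 − 0.75) = 0.3000/0.7000 = 0.4286
Terminal stock prices: S_u = 87, S_d = 45
Terminal payoffs (S − K): max(37, 0) = 37, max(-5, 0) = 0
Node 0 (S = 60): V_0 = 1/1.05·[0.4286·37.0000 + 0.5714·0.0000] = 15.1020

$15.10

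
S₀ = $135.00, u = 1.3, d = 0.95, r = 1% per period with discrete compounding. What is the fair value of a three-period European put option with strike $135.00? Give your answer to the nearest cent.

$10.63

Risk-neutral probability p = (1 + 0.01 − 0.95)/(1.3 − 0.95) = 0.0600/0.3500 = 0.1714
Terminal stock prices: S_uuu = 296.6, S_uud = 216.7, S_udd = 158.4, S_ddd = 115.7
Terminal payoffs (K − S): max(-161.6, 0) = 0, max(-81.74, 0) = 0, max(-23.39, 0) = 0, max(19.25, 0) = 19.25
Node uu (S = 228.2): V_uu = 1/1.01·[0.1714·0.0000 + 0.8286·0.0000] = 0.0000
Node ud (S = 166.7): V_ud = 1/1.01·[0.1714·0.0000 + 0.8286·0.0000] = 0.0000
Node dd (S = 121.8): V_dd = 1/1.01·[0.1714·0.0000 + 0.8286·19.2544] = 15.7957
Node u (S = 175.5): V_u = 1/1.01·[0.1714·0.0000 + 0.8286·0.0000] = 0.0000
Node d (S = 128.2): V_d = 1/1.01·[0.1714·0.0000 + 0.8286·15.7957] = 12.9583
Node 0 (S = 135): V_0 = 1/1.01·[0.1714·0.0000 + 0.8286·12.9583] = 10.6305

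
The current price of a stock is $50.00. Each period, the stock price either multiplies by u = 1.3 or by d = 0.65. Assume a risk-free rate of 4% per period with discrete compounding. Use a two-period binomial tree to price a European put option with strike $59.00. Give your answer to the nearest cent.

$13.04

Risk-neutral probability p = (1 + 0.04 − 0.65)/(1.3 − 0.65) = 0.3900/0.6500 = 0.6000
Terminal stock prices: S_uu = 84.5, S_ud = 42.25, S_dd = 21.13
Terminal payoffs (K − S): max(-25.5, 0) = 0, max(16.75, 0) = 16.75, max(37.88, 0) = 37.88
Node u (S = 65): V_u = 1/1.04·[0.6000·0.0000 + 0.4000·16.7500] = 6.4423
Node d (S = 32.5): V_d = 1/1.04·[0.6000·16.7500 + 0.4000·37.8750] = 24.2308
Node 0 (S = 50): V_0 = 1/1.04·[0.6000·6.4423 + 0.4000·24.2308] = 13.0362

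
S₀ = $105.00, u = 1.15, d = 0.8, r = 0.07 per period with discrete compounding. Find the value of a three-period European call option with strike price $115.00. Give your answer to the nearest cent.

Risk-neutral probability p = (1 + 0.07 − 0.8)/(1.15 − 0.8) = 0.2700/0.3500 = 0.7714
Terminal stock prices: S_uuu = 159.7, S_uud = 111.1, S_udd = 77.28, S_ddd = 53.76
Terminal payoffs (S − K): max(44.69, 0) = 44.69, max(-3.91, 0) = 0, max(-37.72, 0) = 0, max(-61.24, 0) = 0
Node uu (S = 138.9): V_uu = 1/1.07·[0.7714·44.6919 + 0.2286·0.0000] = 32.2211
Node ud (S = 96.6): V_ud = 1/1.07·[0.7714·0.0000 + 0.2286·0.0000] = 0.0000
Node dd (S = 67.2): V_dd = 1/1.07·[0.7714·0.0000 + 0.2286·0.0000] = 0.0000
Node u (S = 120.7): V_u = 1/1.07·[0.7714·32.2211 + 0.2286·0.0000] = 23.2302
Node d (S = 84): V_d = 1/1.07·[0.7714·0.0000 + 0.2286·0.0000] = 0.0000
Node 0 (S = 105): V_0 = 1/1.07·[0.7714·23.2302 + 0.2286·0.0000] = 16.7481

$16.75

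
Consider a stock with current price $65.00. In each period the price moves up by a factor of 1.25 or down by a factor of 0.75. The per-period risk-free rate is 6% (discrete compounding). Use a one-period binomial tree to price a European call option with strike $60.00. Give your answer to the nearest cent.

Risk-neutral probability p = (1 + 0.06 − 0.75)/(1.25 − 0.75) = 0.3100/0.5000 = 0.6200
Terminal stock prices: S_u = 81.25, S_d = 48.75
Terminal payoffs (S − K): max(21.25, 0) = 21.25, max(-11.25, 0) = 0
Node 0 (S = 65): V_0 = 1/1.06·[0.6200·21.2500 + 0.3800·0.0000] = 12.4292

$12.43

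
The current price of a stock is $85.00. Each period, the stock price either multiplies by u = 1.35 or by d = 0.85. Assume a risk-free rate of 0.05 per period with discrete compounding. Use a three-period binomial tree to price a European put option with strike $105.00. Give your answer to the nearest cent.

Risk-neutral probability p = (1 + 0.05 − 0.85)/(1.35 − 0.85) = 0.2000/0.5000 = 0.4000
Terminal stock prices: S_uuu = 209.1, S_uud = 131.7, S_udd = 82.91, S_ddd = 52.2
Terminal payoffs (K − S): max(-104.1, 0) = 0, max(-26.68, 0) = 0, max(22.09, 0) = 22.09, max(52.8, 0) = 52.8
Node uu (S = 154.9): V_uu = 1/1.05·[0.4000·0.0000 + 0.6000·0.0000] = 0.0000
Node ud (S = 97.54): V_ud = 1/1.05·[0.4000·0.0000 + 0.6000·22.0931] = 12.6246
Node dd (S = 61.41): V_dd = 1/1.05·[0.4000·22.0931 + 0.6000·52.7994] = 38.5875
Node u (S = 114.8): V_u = 1/1.05·[0.4000·0.0000 + 0.6000·12.6246] = 7.2141
Node d (S = 72.25): V_d = 1/1.05·[0.4000·12.6246 + 0.6000·38.5875] = 26.8594
Node 0 (S = 85): V_0 = 1/1.05·[0.4000·7.2141 + 0.6000·26.8594] = 18.0964

$18.10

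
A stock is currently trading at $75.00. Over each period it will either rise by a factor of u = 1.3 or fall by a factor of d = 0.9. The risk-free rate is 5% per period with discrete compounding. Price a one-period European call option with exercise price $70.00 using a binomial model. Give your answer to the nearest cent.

$9.82

Risk-neutral probability p = (1 + 0.05 − 0.9)/(1.3 − 0.9) = 0.1500/0.4000 = 0.3750
Terminal stock prices: S_u = 97.5, S_d = 67.5
Terminal payoffs (S − K): max(27.5, 0) = 27.5, max(-2.5, 0) = 0
Node 0 (S = 75): V_0 = 1/1.05·[0.3750·27.5000 + 0.6250·0.0000] = 9.8214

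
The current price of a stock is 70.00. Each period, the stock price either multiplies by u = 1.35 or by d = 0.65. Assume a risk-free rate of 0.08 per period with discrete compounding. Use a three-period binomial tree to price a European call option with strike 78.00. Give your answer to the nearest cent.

19.05

Risk-neutral probability p = (1 + 0.08 − 0.65)/(1.35 − 0.65) = 0.4300/0.7000 = 0.6143
Terminal stock prices: S_uuu = 172.2, S_uud = 82.92, S_udd = 39.93, S_ddd = 19.22
Terminal payoffs (S − K): max(94.23, 0) = 94.23, max(4.924, 0) = 4.924, max(-38.07, 0) = 0, max(-58.78, 0) = 0
Node uu (S = 127.6): V_uu = 1/1.08·[0.6143·94.2263 + 0.3857·4.9238] = 55.3528
Node ud (S = 61.43): V_ud = 1/1.08·[0.6143·4.9238 + 0.3857·0.0000] = 2.8005
Node dd (S = 29.58): V_dd = 1/1.08·[0.6143·0.0000 + 0.3857·0.0000] = 0.0000
Node u (S = 94.5): V_u = 1/1.08·[0.6143·55.3528 + 0.3857·2.8005] = 32.4839
Node d (S = 45.5): V_d = 1/1.08·[0.6143·2.8005 + 0.3857·0.0000] = 1.5929
Node 0 (S = 70): V_0 = 1/1.08·[0.6143·32.4839 + 0.3857·1.5929] = 19.0452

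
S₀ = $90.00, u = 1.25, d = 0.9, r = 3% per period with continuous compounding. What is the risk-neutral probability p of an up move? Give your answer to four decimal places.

p = 0.3727

Risk-neutral probability p = (e^0.03 − 0.9)/(1.25 − 0.9) = 0.1305/0.3500 = 0.3727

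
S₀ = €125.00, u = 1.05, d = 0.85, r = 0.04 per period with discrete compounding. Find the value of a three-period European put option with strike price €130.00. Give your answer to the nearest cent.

Risk-neutral probability p = (1 + 0.04 − 0.85)/(1.05 − 0.85) = 0.1900/0.2000 = 0.9500
Terminal stock prices: S_uuu = 144.7, S_uud = 117.1, S_udd = 94.83, S_ddd = 76.77
Terminal payoffs (K − S): max(-14.7, 0) = 0, max(12.86, 0) = 12.86, max(35.17, 0) = 35.17, max(53.23, 0) = 53.23
Node uu (S = 137.8): V_uu = 1/1.04·[0.9500·0.0000 + 0.0500·12.8594] = 0.6182
Node ud (S = 111.6): V_ud = 1/1.04·[0.9500·12.8594 + 0.0500·35.1719] = 13.4375
Node dd (S = 90.31): V_dd = 1/1.04·[0.9500·35.1719 + 0.0500·53.2344] = 34.6875
Node u (S = 131.2): V_u = 1/1.04·[0.9500·0.6182 + 0.0500·13.4375] = 1.2108
Node d (S = 106.2): V_d = 1/1.04·[0.9500·13.4375 + 0.0500·34.6875] = 13.9423
Node 0 (S = 125): V_0 = 1/1.04·[0.9500·1.2108 + 0.0500·13.9423] = 1.7763

€1.78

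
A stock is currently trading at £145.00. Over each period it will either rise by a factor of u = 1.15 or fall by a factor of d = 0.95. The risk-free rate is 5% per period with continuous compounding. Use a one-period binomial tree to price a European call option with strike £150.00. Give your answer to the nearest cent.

Risk-neutral probability p = (e^0.05 − 0.95)/(1.15 − 0.95) = 0.1013/0.2000 = 0.5064
Terminal stock prices: S_u = 166.8, S_d = 137.8
Terminal payoffs (S − K): max(16.75, 0) = 16.75, max(-12.25, 0) = 0
Node 0 (S = 145): V_0 = e^(−0.05)·[0.5064·16.7500 + 0.4936·0.0000] = 8.0678

£8.07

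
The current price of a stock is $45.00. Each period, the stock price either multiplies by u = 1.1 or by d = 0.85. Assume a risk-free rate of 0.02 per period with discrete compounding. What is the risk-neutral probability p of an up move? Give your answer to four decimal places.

Risk-neutral probability p = (1 + 0.02 − 0.85)/(1.1 − 0.85) = 0.1700/0.2500 = 0.6800

p = 0.6800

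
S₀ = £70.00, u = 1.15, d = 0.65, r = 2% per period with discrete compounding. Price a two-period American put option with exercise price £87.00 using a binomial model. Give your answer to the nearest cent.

Risk-neutral probability p = (1 + 0.02 − 0.65)/(1.15 − 0.65) = 0.3700/0.5000 = 0.7400
Terminal stock prices: S_uu = 92.57, S_ud = 52.33, S_dd = 29.58
Terminal payoffs (K − S): max(-5.575, 0) = 0, max(34.67, 0) = 34.67, max(57.42, 0) = 57.42
Node u (S = 80.5): continuation = 1/1.02·[0.7400·0.0000 + 0.2600·34.6750] = 8.8387; exercise value = 6.5000 ≤ continuation, so V_u = 8.8387
Node d (S = 45.5): continuation = 1/1.02·[0.7400·34.6750 + 0.2600·57.4250] = 39.7941; exercise value = 41.5000 > continuation, so V_d = 41.5000 (exercise)
Node 0 (S = 70): continuation = 1/1.02·[0.7400·8.8387 + 0.2600·41.5000] = 16.9908; exercise value = 17.0000 > continuation, so V_0 = 17.0000 (exercise)

£17.00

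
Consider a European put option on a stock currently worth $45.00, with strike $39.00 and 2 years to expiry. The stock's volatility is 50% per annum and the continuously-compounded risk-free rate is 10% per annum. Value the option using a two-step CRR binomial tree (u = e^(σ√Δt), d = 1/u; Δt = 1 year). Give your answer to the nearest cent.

$5.00

CRR parameters: u = e^(σ√Δt) = e^(0.5·√1) = 1.6487, d = 1/u = 0.6065
Per-period rate: rΔt = 0.1·1 = 0.1, so R = e^0.1 = 1.1052
Risk-neutral probability p = (e^0.1 − 0.6065)/(1.6487 − 0.6065) = 0.4986/1.0422 = 0.4785
Terminal stock prices: S_uu = 122.3, S_ud = 45, S_dd = 16.55
Terminal payoffs (K − S): max(-83.32, 0) = 0, max(-6, 0) = 0, max(22.45, 0) = 22.45
Node u (S = 74.19): V_u = e^(−0.1)·[0.4785·0.0000 + 0.5215·0.0000] = 0.0000
Node d (S = 27.29): V_d = e^(−0.1)·[0.4785·0.0000 + 0.5215·22.4454] = 10.5923
Node 0 (S = 45): V_0 = e^(−0.1)·[0.4785·0.0000 + 0.5215·10.5923] = 4.9987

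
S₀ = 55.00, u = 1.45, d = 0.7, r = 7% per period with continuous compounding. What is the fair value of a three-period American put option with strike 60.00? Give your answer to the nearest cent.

Risk-neutral probability p = (e^0.07 − 0.7)/(1.45 − 0.7) = 0.3725/0.7500 = 0.4967
Terminal stock prices: S_uuu = 167.7, S_uud = 80.95, S_udd = 39.08, S_ddd = 18.86
Terminal payoffs (K − S): max(-107.7, 0) = 0, max(-20.95, 0) = 0, max(20.92, 0) = 20.92, max(41.14, 0) = 41.14
Node uu (S = 115.6): continuation = e^(−0.07)·[0.4967·0.0000 + 0.5033·0.0000] = 0.0000; exercise value = 0.0000 ≤ continuation, so V_uu = 0.0000
Node ud (S = 55.82): continuation = e^(−0.07)·[0.4967·0.0000 + 0.5033·20.9225] = 9.8188; exercise value = 4.1750 ≤ continuation, so V_ud = 9.8188
Node dd (S = 26.95): continuation = e^(−0.07)·[0.4967·20.9225 + 0.5033·41.1350] = 28.9936; exercise value = 33.0500 > continuation, so V_dd = 33.0500 (exercise)
Node u (S = 79.75): continuation = e^(−0.07)·[0.4967·0.0000 + 0.5033·9.8188] = 4.6079; exercise value = 0.0000 ≤ continuation, so V_u = 4.6079
Node d (S = 38.5): continuation = e^(−0.07)·[0.4967·9.8188 + 0.5033·33.0500] = 20.0573; exercise value = 21.5000 > continuation, so V_d = 21.5000 (exercise)
Node 0 (S = 55): continuation = e^(−0.07)·[0.4967·4.6079 + 0.5033·21.5000] = 12.2238; exercise value = 5.0000 ≤ continuation, so V_0 = 12.2238

12.22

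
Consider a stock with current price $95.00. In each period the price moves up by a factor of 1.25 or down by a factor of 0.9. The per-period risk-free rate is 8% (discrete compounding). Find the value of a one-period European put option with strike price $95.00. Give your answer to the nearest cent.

Risk-neutral probability p = (1 + 0.08 − 0.9)/(1.25 − 0.9) = 0.1800/0.3500 = 0.5143
Terminal stock prices: S_u = 118.8, S_d = 85.5
Terminal payoffs (K − S): max(-23.75, 0) = 0, max(9.5, 0) = 9.5
Node 0 (S = 95): V_0 = 1/1.08·[0.5143·0.0000 + 0.4857·9.5000] = 4.2725

$4.27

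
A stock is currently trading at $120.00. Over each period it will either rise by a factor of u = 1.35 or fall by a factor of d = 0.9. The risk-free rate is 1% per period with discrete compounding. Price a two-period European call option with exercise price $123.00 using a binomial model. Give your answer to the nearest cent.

$13.86

Risk-neutral probability p = (1 + 0.01 − 0.9)/(1.35 − 0.9) = 0.1100/0.4500 = 0.2444
Terminal stock prices: S_uu = 218.7, S_ud = 145.8, S_dd = 97.2
Terminal payoffs (S − K): max(95.7, 0) = 95.7, max(22.8, 0) = 22.8, max(-25.8, 0) = 0
Node u (S = 162): V_u = 1/1.01·[0.2444·95.7000 + 0.7556·22.8000] = 40.2178
Node d (S = 108): V_d = 1/1.01·[0.2444·22.8000 + 0.7556·0.0000] = 5.5182
Node 0 (S = 120): V_0 = 1/1.01·[0.2444·40.2178 + 0.7556·5.5182] = 13.8617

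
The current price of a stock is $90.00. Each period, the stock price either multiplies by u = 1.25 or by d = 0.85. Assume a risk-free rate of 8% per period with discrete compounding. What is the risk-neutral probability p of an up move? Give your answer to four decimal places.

p = 0.5750

Risk-neutral probability p = (1 + 0.08 − 0.85)/(1.25 − 0.85) = 0.2300/0.4000 = 0.5750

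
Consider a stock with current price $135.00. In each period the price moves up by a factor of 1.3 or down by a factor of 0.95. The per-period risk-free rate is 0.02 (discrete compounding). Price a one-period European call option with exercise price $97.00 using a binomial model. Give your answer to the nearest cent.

$39.90

Risk-neutral probability p = (1 + 0.02 − 0.95)/(1.3 − 0.95) = 0.0700/0.3500 = 0.2000
Terminal stock prices: S_u = 175.5, S_d = 128.2
Terminal payoffs (S − K): max(78.5, 0) = 78.5, max(31.25, 0) = 31.25
Node 0 (S = 135): V_0 = 1/1.02·[0.2000·78.5000 + 0.8000·31.2500] = 39.9020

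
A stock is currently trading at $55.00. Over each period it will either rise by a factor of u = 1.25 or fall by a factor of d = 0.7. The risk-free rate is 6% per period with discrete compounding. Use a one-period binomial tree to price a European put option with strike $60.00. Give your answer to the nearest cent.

Risk-neutral probability p = (1 + 0.06 − 0.7)/(1.25 − 0.7) = 0.3600/0.5500 = 0.6545
Terminal stock prices: S_u = 68.75, S_d = 38.5
Terminal payoffs (K − S): max(-8.75, 0) = 0, max(21.5, 0) = 21.5
Node 0 (S = 55): V_0 = 1/1.06·[0.6545·0.0000 + 0.3455·21.5000] = 7.0069

$7.01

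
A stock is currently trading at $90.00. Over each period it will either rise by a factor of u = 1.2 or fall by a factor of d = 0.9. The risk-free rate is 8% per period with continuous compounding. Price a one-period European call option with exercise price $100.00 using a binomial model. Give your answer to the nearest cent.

$4.51

Risk-neutral probability p = (e^0.08 − 0.9)/(1.2 − 0.9) = 0.1833/0.3000 = 0.6110
Terminal stock prices: S_u = 108, S_d = 81
Terminal payoffs (S − K): max(8, 0) = 8, max(-19, 0) = 0
Node 0 (S = 90): V_0 = e^(−0.08)·[0.6110·8.0000 + 0.3890·0.0000] = 4.5119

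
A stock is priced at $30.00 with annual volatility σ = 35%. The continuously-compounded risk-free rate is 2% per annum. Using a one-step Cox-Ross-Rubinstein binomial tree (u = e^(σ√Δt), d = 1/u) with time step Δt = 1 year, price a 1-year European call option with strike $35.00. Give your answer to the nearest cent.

CRR parameters: u = e^(σ√Δt) = e^(0.35·√1) = 1.4191, d = 1/u = 0.7047
Per-period rate: rΔt = 0.02·1 = 0.02, so R = e^0.02 = 1.0202
Risk-neutral probability p = (e^0.02 − 0.7047)/(1.4191 − 0.7047) = 0.3155/0.7144 = 0.4417
Terminal stock prices: S_u = 42.57, S_d = 21.14
Terminal payoffs (S − K): max(7.572, 0) = 7.572, max(-13.86, 0) = 0
Node 0 (S = 30): V_0 = e^(−0.02)·[0.4417·7.5720 + 0.5583·0.0000] = 3.2780

$3.28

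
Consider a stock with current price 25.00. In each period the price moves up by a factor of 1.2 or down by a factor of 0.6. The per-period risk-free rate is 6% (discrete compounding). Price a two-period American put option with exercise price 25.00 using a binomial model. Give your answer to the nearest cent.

3.32

Risk-neutral probability p = (1 + 0.06 − 0.6)/(1.2 − 0.6) = 0.4600/0.6000 = 0.7667
Terminal stock prices: S_uu = 36, S_ud = 18, S_dd = 9
Terminal payoffs (K − S): max(-11, 0) = 0, max(7, 0) = 7, max(16, 0) = 16
Node u (S = 30): continuation = 1/1.06·[0.7667·0.0000 + 0.2333·7.0000] = 1.5409; exercise value = 0.0000 ≤ continuation, so V_u = 1.5409
Node d (S = 15): continuation = 1/1.06·[0.7667·7.0000 + 0.2333·16.0000] = 8.5849; exercise value = 10.0000 > continuation, so V_d = 10.0000 (exercise)
Node 0 (S = 25): continuation = 1/1.06·[0.7667·1.5409 + 0.2333·10.0000] = 3.3157; exercise value = 0.0000 ≤ continuation, so V_0 = 3.3157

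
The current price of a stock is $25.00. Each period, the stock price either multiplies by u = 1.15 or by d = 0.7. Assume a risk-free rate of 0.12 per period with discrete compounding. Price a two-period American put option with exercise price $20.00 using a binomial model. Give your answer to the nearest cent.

$0.15

Risk-neutral probability p = (1 + 0.12 − 0.7)/(1.15 − 0.7) = 0.4200/0.4500 = 0.9333
Terminal stock prices: S_uu = 33.06, S_ud = 20.12, S_dd = 12.25
Terminal payoffs (K − S): max(-13.06, 0) = 0, max(-0.125, 0) = 0, max(7.75, 0) = 7.75
Node u (S = 28.75): continuation = 1/1.12·[0.9333·0.0000 + 0.0667·0.0000] = 0.0000; exercise value = 0.0000 ≤ continuation, so V_u = 0.0000
Node d (S = 17.5): continuation = 1/1.12·[0.9333·0.0000 + 0.0667·7.7500] = 0.4613; exercise value = 2.5000 > continuation, so V_d = 2.5000 (exercise)
Node 0 (S = 25): continuation = 1/1.12·[0.9333·0.0000 + 0.0667·2.5000] = 0.1488; exercise value = 0.0000 ≤ continuation, so V_0 = 0.1488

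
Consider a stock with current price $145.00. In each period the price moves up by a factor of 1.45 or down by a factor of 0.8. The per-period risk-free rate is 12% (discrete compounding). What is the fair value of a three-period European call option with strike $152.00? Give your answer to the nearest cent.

$48.78

Risk-neutral probability p = (1 + 0.12 − 0.8)/(1.45 − 0.8) = 0.3200/0.6500 = 0.4923
Terminal stock prices: S_uuu = 442.1, S_uud = 243.9, S_udd = 134.6, S_ddd = 74.24
Terminal payoffs (S − K): max(290.1, 0) = 290.1, max(91.89, 0) = 91.89, max(-17.44, 0) = 0, max(-77.76, 0) = 0
Node uu (S = 304.9): V_uu = 1/1.12·[0.4923·290.0506 + 0.5077·91.8900] = 169.1482
Node ud (S = 168.2): V_ud = 1/1.12·[0.4923·91.8900 + 0.5077·0.0000] = 40.3912
Node dd (S = 92.8): V_dd = 1/1.12·[0.4923·0.0000 + 0.5077·0.0000] = 0.0000
Node u (S = 210.2): V_u = 1/1.12·[0.4923·169.1482 + 0.5077·40.3912] = 92.6601
Node d (S = 116): V_d = 1/1.12·[0.4923·40.3912 + 0.5077·0.0000] = 17.7544
Node 0 (S = 145): V_0 = 1/1.12·[0.4923·92.6601 + 0.5077·17.7544] = 48.7777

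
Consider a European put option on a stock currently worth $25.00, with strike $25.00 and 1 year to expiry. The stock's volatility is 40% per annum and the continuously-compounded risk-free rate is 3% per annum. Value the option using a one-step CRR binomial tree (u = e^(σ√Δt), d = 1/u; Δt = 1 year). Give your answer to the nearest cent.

$4.49

CRR parameters: u = e^(σ√Δt) = e^(0.4·√1) = 1.4918, d = 1/u = 0.6703
Per-period rate: rΔt = 0.03·1 = 0.03, so R = e^0.03 = 1.0305
Risk-neutral probability p = (e^0.03 − 0.6703)/(1.4918 − 0.6703) = 0.3601/0.8215 = 0.4384
Terminal stock prices: S_u = 37.3, S_d = 16.76
Terminal payoffs (K − S): max(-12.3, 0) = 0, max(8.242, 0) = 8.242
Node 0 (S = 25): V_0 = e^(−0.03)·[0.4384·0.0000 + 0.5616·8.2420] = 4.4920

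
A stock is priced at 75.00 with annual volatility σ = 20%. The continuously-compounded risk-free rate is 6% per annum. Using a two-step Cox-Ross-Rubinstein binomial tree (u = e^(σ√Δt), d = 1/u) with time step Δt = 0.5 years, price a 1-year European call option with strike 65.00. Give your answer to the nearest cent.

15.25

CRR parameters: u = e^(σ√Δt) = e^(0.2·√0.5) = 1.1519, d = 1/u = 0.8681
Per-period rate: rΔt = 0.06·0.5 = 0.03, so R = e^0.03 = 1.0305
Risk-neutral probability p = (e^0.03 − 0.8681)/(1.1519 − 0.8681) = 0.1623/0.2838 = 0.5720
Terminal stock prices: S_uu = 99.52, S_ud = 75, S_dd = 56.52
Terminal payoffs (S − K): max(34.52, 0) = 34.52, max(10, 0) = 10, max(-8.477, 0) = 0
Node u (S = 86.39): V_u = e^(−0.03)·[0.5720·34.5172 + 0.4280·10.0000] = 23.3143
Node d (S = 65.11): V_d = e^(−0.03)·[0.5720·10.0000 + 0.4280·0.0000] = 5.5511
Node 0 (S = 75): V_0 = e^(−0.03)·[0.5720·23.3143 + 0.4280·5.5511] = 15.2476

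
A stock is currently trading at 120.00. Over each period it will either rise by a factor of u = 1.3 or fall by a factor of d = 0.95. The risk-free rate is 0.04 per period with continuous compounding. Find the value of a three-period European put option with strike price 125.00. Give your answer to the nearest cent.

Risk-neutral probability p = (e^0.04 − 0.95)/(1.3 − 0.95) = 0.0908/0.3500 = 0.2595
Terminal stock prices: S_uuu = 263.6, S_uud = 192.7, S_udd = 140.8, S_ddd = 102.9
Terminal payoffs (K − S): max(-138.6, 0) = 0, max(-67.66, 0) = 0, max(-15.79, 0) = 0, max(22.12, 0) = 22.12
Node uu (S = 202.8): V_uu = e^(−0.04)·[0.2595·0.0000 + 0.7405·0.0000] = 0.0000
Node ud (S = 148.2): V_ud = e^(−0.04)·[0.2595·0.0000 + 0.7405·0.0000] = 0.0000
Node dd (S = 108.3): V_dd = e^(−0.04)·[0.2595·0.0000 + 0.7405·22.1150] = 15.7349
Node u (S = 156): V_u = e^(−0.04)·[0.2595·0.0000 + 0.7405·0.0000] = 0.0000
Node d (S = 114): V_d = e^(−0.04)·[0.2595·0.0000 + 0.7405·15.7349] = 11.1954
Node 0 (S = 120): V_0 = e^(−0.04)·[0.2595·0.0000 + 0.7405·11.1954] = 7.9656

7.97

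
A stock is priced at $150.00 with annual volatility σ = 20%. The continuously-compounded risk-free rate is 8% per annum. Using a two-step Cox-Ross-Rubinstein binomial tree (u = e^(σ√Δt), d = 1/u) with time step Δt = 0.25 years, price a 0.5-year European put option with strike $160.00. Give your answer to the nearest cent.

CRR parameters: u = e^(σ√Δt) = e^(0.2·√0.25) = 1.1052, d = 1/u = 0.9048
Per-period rate: rΔt = 0.08·0.25 = 0.02, so R = e^0.02 = 1.0202
Risk-neutral probability p = (e^0.02 − 0.9048)/(1.1052 − 0.9048) = 0.1154/0.2003 = 0.5759
Terminal stock prices: S_uu = 183.2, S_ud = 150, S_dd = 122.8
Terminal payoffs (K − S): max(-23.21, 0) = 0, max(10, 0) = 10, max(37.19, 0) = 37.19
Node u (S = 165.8): V_u = e^(−0.02)·[0.5759·0.0000 + 0.4241·10.0000] = 4.1574
Node d (S = 135.7): V_d = e^(−0.02)·[0.5759·10.0000 + 0.4241·37.1904] = 21.1062
Node 0 (S = 150): V_0 = e^(−0.02)·[0.5759·4.1574 + 0.4241·21.1062] = 11.1214

$11.12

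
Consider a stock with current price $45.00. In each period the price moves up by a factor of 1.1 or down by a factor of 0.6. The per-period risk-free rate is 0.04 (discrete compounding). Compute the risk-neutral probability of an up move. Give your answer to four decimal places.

p = 0.8800

Risk-neutral probability p = (1 + 0.04 − 0.6)/(1.1 − 0.6) = 0.4400/0.5000 = 0.8800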